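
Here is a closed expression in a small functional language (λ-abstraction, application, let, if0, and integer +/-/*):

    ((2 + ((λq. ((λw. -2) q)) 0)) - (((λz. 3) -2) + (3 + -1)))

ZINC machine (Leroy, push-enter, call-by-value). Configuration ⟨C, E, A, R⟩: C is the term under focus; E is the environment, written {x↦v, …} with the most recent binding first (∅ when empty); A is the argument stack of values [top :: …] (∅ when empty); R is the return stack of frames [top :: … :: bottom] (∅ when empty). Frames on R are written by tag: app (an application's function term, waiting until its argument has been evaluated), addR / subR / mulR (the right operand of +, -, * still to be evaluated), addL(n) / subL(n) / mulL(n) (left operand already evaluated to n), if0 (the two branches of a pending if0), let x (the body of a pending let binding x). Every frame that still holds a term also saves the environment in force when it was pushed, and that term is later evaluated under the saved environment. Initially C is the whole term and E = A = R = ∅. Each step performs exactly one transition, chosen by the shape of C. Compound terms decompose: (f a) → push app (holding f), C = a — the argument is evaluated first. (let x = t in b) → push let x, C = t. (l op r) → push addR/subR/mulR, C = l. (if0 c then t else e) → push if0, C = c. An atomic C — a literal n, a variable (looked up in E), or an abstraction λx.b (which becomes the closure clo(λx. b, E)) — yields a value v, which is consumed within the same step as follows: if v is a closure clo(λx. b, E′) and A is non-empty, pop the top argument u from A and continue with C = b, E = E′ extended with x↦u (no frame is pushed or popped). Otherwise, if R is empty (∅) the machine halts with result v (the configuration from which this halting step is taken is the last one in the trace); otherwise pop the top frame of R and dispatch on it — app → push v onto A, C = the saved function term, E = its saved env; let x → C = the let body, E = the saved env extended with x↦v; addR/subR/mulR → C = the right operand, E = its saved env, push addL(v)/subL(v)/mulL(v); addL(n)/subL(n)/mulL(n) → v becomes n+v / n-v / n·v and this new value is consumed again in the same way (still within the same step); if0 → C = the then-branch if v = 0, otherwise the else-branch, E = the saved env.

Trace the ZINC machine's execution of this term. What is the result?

Answer: -5

Derivation:
step 0: <C=((2 + ((λq. ((λw. -2) q)) 0)) - (((λz. 3) -2) + (3 + -1))), E=∅, A=∅, R=∅>
step 1: <C=(2 + ((λq. ((λw. -2) q)) 0)), E=∅, A=∅, R=[subR]>
step 2: <C=2, E=∅, A=∅, R=[addR :: subR]>
step 3: <C=((λq. ((λw. -2) q)) 0), E=∅, A=∅, R=[addL(2) :: subR]>
step 4: <C=0, E=∅, A=∅, R=[app :: addL(2) :: subR]>
step 5: <C=(λq. ((λw. -2) q)), E=∅, A=[0], R=[addL(2) :: subR]>
step 6: <C=((λw. -2) q), E={q↦0}, A=∅, R=[addL(2) :: subR]>
step 7: <C=q, E={q↦0}, A=∅, R=[app :: addL(2) :: subR]>
step 8: <C=(λw. -2), E={q↦0}, A=[0], R=[addL(2) :: subR]>
step 9: <C=-2, E={w↦0, q↦0}, A=∅, R=[addL(2) :: subR]>
step 10: <C=(((λz. 3) -2) + (3 + -1)), E=∅, A=∅, R=[subL(0)]>
step 11: <C=((λz. 3) -2), E=∅, A=∅, R=[addR :: subL(0)]>
step 12: <C=-2, E=∅, A=∅, R=[app :: addR :: subL(0)]>
step 13: <C=(λz. 3), E=∅, A=[-2], R=[addR :: subL(0)]>
step 14: <C=3, E={z↦-2}, A=∅, R=[addR :: subL(0)]>
step 15: <C=(3 + -1), E=∅, A=∅, R=[addL(3) :: subL(0)]>
step 16: <C=3, E=∅, A=∅, R=[addR :: addL(3) :: subL(0)]>
step 17: <C=-1, E=∅, A=∅, R=[addL(3) :: addL(3) :: subL(0)]>
→ final value -5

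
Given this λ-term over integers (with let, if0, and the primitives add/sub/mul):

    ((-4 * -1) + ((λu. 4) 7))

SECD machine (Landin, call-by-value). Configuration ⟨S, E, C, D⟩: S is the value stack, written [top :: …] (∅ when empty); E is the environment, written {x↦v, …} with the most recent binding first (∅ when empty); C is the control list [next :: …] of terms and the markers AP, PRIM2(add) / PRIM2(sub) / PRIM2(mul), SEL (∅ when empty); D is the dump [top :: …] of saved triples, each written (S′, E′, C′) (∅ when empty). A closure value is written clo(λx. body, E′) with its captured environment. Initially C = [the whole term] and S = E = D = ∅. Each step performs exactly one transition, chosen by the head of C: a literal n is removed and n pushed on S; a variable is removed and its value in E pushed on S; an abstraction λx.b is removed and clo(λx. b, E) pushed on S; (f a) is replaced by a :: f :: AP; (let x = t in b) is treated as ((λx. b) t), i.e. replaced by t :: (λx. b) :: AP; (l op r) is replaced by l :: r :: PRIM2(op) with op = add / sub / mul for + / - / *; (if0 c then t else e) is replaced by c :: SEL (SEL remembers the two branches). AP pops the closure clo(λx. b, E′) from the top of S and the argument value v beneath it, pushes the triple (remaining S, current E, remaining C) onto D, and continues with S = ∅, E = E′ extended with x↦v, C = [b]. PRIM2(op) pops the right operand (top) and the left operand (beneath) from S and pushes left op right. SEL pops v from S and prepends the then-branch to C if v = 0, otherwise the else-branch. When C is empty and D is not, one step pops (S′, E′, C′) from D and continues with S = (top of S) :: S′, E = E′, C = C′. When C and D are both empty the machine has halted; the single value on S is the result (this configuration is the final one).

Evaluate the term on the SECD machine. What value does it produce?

Answer: 8

Derivation:
0. <S=∅, E=∅, C=[((-4 * -1) + ((λu. 4) 7))], D=∅>
1. <S=∅, E=∅, C=[(-4 * -1) :: ((λu. 4) 7) :: PRIM2(add)], D=∅>
2. <S=∅, E=∅, C=[-4 :: -1 :: PRIM2(mul) :: ((λu. 4) 7) :: PRIM2(add)], D=∅>
3. <S=[-4], E=∅, C=[-1 :: PRIM2(mul) :: ((λu. 4) 7) :: PRIM2(add)], D=∅>
4. <S=[-1 :: -4], E=∅, C=[PRIM2(mul) :: ((λu. 4) 7) :: PRIM2(add)], D=∅>
5. <S=[4], E=∅, C=[((λu. 4) 7) :: PRIM2(add)], D=∅>
6. <S=[4], E=∅, C=[7 :: (λu. 4) :: AP :: PRIM2(add)], D=∅>
7. <S=[7 :: 4], E=∅, C=[(λu. 4) :: AP :: PRIM2(add)], D=∅>
8. <S=[clo(λu. 4, ∅) :: 7 :: 4], E=∅, C=[AP :: PRIM2(add)], D=∅>
9. <S=∅, E={u↦7}, C=[4], D=[([4], ∅, [PRIM2(add)])]>
10. <S=[4], E={u↦7}, C=∅, D=[([4], ∅, [PRIM2(add)])]>
11. <S=[4 :: 4], E=∅, C=[PRIM2(add)], D=∅>
12. <S=[8], E=∅, C=∅, D=∅>
→ final value 8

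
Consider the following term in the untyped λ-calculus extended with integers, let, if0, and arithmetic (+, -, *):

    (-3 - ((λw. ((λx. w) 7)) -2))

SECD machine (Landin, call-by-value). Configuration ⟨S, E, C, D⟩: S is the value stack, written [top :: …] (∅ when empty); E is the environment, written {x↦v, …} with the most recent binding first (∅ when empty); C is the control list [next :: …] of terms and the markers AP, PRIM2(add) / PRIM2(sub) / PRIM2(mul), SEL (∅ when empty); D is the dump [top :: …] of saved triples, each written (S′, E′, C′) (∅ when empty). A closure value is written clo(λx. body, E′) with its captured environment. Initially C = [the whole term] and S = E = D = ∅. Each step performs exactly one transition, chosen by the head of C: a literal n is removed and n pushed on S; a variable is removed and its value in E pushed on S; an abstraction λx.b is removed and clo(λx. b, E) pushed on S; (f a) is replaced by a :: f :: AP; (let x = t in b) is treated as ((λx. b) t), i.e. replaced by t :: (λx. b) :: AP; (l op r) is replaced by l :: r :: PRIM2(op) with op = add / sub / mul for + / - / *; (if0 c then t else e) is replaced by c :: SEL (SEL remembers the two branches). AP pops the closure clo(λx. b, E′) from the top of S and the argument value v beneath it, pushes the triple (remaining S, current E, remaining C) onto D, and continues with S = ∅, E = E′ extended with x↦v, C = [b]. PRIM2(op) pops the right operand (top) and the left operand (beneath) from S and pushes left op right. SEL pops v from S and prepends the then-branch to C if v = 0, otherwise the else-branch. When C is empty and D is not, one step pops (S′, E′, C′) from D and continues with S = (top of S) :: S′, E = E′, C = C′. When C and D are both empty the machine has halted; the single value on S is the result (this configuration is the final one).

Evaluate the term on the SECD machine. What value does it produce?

[0] ⟨S=∅; E=∅; C=[(-3 - ((λw. ((λx. w) 7)) -2))]; D=∅⟩
[1] ⟨S=∅; E=∅; C=[-3 :: ((λw. ((λx. w) 7)) -2) :: PRIM2(sub)]; D=∅⟩
[2] ⟨S=[-3]; E=∅; C=[((λw. ((λx. w) 7)) -2) :: PRIM2(sub)]; D=∅⟩
[3] ⟨S=[-3]; E=∅; C=[-2 :: (λw. ((λx. w) 7)) :: AP :: PRIM2(sub)]; D=∅⟩
[4] ⟨S=[-2 :: -3]; E=∅; C=[(λw. ((λx. w) 7)) :: AP :: PRIM2(sub)]; D=∅⟩
[5] ⟨S=[clo(λw. ((λx. w) 7), ∅) :: -2 :: -3]; E=∅; C=[AP :: PRIM2(sub)]; D=∅⟩
[6] ⟨S=∅; E={w↦-2}; C=[((λx. w) 7)]; D=[([-3], ∅, [PRIM2(sub)])]⟩
[7] ⟨S=∅; E={w↦-2}; C=[7 :: (λx. w) :: AP]; D=[([-3], ∅, [PRIM2(sub)])]⟩
[8] ⟨S=[7]; E={w↦-2}; C=[(λx. w) :: AP]; D=[([-3], ∅, [PRIM2(sub)])]⟩
[9] ⟨S=[clo(λx. w, {w↦-2}) :: 7]; E={w↦-2}; C=[AP]; D=[([-3], ∅, [PRIM2(sub)])]⟩
[10] ⟨S=∅; E={x↦7, w↦-2}; C=[w]; D=[(∅, {w↦-2}, ∅) :: ([-3], ∅, [PRIM2(sub)])]⟩
[11] ⟨S=[-2]; E={x↦7, w↦-2}; C=∅; D=[(∅, {w↦-2}, ∅) :: ([-3], ∅, [PRIM2(sub)])]⟩
[12] ⟨S=[-2]; E={w↦-2}; C=∅; D=[([-3], ∅, [PRIM2(sub)])]⟩
[13] ⟨S=[-2 :: -3]; E=∅; C=[PRIM2(sub)]; D=∅⟩
[14] ⟨S=[-1]; E=∅; C=∅; D=∅⟩
→ final value -1

Answer: -1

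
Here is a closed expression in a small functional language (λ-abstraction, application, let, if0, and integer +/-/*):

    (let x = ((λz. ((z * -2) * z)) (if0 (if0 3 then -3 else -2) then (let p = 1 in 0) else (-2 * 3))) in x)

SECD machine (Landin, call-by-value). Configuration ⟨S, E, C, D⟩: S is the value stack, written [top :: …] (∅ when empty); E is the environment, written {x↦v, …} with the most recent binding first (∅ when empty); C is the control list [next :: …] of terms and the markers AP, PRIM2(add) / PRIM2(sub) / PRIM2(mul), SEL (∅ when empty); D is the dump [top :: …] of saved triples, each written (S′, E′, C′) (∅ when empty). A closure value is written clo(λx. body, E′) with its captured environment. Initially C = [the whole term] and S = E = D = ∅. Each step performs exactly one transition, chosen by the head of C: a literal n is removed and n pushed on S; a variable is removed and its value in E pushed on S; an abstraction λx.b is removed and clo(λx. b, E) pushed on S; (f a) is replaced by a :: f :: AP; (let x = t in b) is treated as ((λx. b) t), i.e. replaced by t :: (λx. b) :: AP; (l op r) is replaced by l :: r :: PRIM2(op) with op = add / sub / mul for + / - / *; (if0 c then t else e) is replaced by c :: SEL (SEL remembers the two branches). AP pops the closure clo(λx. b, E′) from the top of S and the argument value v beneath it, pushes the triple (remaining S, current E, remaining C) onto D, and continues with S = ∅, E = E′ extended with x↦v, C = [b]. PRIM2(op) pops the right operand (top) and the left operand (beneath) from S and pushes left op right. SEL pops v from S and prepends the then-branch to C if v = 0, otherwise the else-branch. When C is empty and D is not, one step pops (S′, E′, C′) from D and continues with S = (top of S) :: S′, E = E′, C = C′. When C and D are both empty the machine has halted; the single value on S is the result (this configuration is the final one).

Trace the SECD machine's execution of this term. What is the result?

Answer: -72

Machine steps:
t=0: [S=∅ | E=∅ | C=[(let x = ((λz. ((z * -2) * z)) (if0 (if0 3 then -3 else -2) then (let p = 1 in 0) else (-2 * 3))) in x)] | D=∅]
t=1: [S=∅ | E=∅ | C=[((λz. ((z * -2) * z)) (if0 (if0 3 then -3 else -2) then (let p = 1 in 0) else (-2 * 3))) :: (λx. x) :: AP] | D=∅]
t=2: [S=∅ | E=∅ | C=[(if0 (if0 3 then -3 else -2) then (let p = 1 in 0) else (-2 * 3)) :: (λz. ((z * -2) * z)) :: AP :: (λx. x) :: AP] | D=∅]
t=3: [S=∅ | E=∅ | C=[(if0 3 then -3 else -2) :: SEL :: (λz. ((z * -2) * z)) :: AP :: (λx. x) :: AP] | D=∅]
t=4: [S=∅ | E=∅ | C=[3 :: SEL :: SEL :: (λz. ((z * -2) * z)) :: AP :: (λx. x) :: AP] | D=∅]
t=5: [S=[3] | E=∅ | C=[SEL :: SEL :: (λz. ((z * -2) * z)) :: AP :: (λx. x) :: AP] | D=∅]
t=6: [S=∅ | E=∅ | C=[-2 :: SEL :: (λz. ((z * -2) * z)) :: AP :: (λx. x) :: AP] | D=∅]
t=7: [S=[-2] | E=∅ | C=[SEL :: (λz. ((z * -2) * z)) :: AP :: (λx. x) :: AP] | D=∅]
t=8: [S=∅ | E=∅ | C=[(-2 * 3) :: (λz. ((z * -2) * z)) :: AP :: (λx. x) :: AP] | D=∅]
t=9: [S=∅ | E=∅ | C=[-2 :: 3 :: PRIM2(mul) :: (λz. ((z * -2) * z)) :: AP :: (λx. x) :: AP] | D=∅]
t=10: [S=[-2] | E=∅ | C=[3 :: PRIM2(mul) :: (λz. ((z * -2) * z)) :: AP :: (λx. x) :: AP] | D=∅]
t=11: [S=[3 :: -2] | E=∅ | C=[PRIM2(mul) :: (λz. ((z * -2) * z)) :: AP :: (λx. x) :: AP] | D=∅]
t=12: [S=[-6] | E=∅ | C=[(λz. ((z * -2) * z)) :: AP :: (λx. x) :: AP] | D=∅]
t=13: [S=[clo(λz. ((z * -2) * z), ∅) :: -6] | E=∅ | C=[AP :: (λx. x) :: AP] | D=∅]
t=14: [S=∅ | E={z↦-6} | C=[((z * -2) * z)] | D=[(∅, ∅, [(λx. x) :: AP])]]
t=15: [S=∅ | E={z↦-6} | C=[(z * -2) :: z :: PRIM2(mul)] | D=[(∅, ∅, [(λx. x) :: AP])]]
t=16: [S=∅ | E={z↦-6} | C=[z :: -2 :: PRIM2(mul) :: z :: PRIM2(mul)] | D=[(∅, ∅, [(λx. x) :: AP])]]
t=17: [S=[-6] | E={z↦-6} | C=[-2 :: PRIM2(mul) :: z :: PRIM2(mul)] | D=[(∅, ∅, [(λx. x) :: AP])]]
t=18: [S=[-2 :: -6] | E={z↦-6} | C=[PRIM2(mul) :: z :: PRIM2(mul)] | D=[(∅, ∅, [(λx. x) :: AP])]]
t=19: [S=[12] | E={z↦-6} | C=[z :: PRIM2(mul)] | D=[(∅, ∅, [(λx. x) :: AP])]]
t=20: [S=[-6 :: 12] | E={z↦-6} | C=[PRIM2(mul)] | D=[(∅, ∅, [(λx. x) :: AP])]]
t=21: [S=[-72] | E={z↦-6} | C=∅ | D=[(∅, ∅, [(λx. x) :: AP])]]
t=22: [S=[-72] | E=∅ | C=[(λx. x) :: AP] | D=∅]
t=23: [S=[clo(λx. x, ∅) :: -72] | E=∅ | C=[AP] | D=∅]
t=24: [S=∅ | E={x↦-72} | C=[x] | D=[(∅, ∅, ∅)]]
t=25: [S=[-72] | E={x↦-72} | C=∅ | D=[(∅, ∅, ∅)]]
t=26: [S=[-72] | E=∅ | C=∅ | D=∅]
→ final value -72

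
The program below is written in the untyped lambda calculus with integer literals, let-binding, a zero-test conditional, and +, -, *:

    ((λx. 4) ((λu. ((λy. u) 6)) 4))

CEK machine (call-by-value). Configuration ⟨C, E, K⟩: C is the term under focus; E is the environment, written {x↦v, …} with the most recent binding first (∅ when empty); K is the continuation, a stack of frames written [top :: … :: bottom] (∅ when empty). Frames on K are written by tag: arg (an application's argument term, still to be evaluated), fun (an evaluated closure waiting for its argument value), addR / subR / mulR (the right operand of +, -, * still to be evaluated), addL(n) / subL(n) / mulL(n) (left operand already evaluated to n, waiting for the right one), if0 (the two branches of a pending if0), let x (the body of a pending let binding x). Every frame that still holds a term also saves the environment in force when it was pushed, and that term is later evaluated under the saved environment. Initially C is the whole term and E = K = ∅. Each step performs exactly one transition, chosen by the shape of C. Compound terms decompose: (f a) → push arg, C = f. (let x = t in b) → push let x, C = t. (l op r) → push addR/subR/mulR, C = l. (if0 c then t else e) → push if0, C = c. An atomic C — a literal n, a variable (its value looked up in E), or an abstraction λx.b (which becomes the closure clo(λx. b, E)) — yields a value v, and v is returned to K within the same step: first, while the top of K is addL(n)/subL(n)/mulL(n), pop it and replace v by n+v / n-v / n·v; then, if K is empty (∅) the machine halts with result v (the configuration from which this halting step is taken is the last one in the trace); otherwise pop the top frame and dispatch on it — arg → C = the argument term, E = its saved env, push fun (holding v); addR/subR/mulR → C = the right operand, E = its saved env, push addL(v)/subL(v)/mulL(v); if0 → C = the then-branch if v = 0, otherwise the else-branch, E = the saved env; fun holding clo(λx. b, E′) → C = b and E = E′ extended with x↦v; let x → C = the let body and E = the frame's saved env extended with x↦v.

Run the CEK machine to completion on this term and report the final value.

Answer: 4

Machine steps:
step 0: [C=((λx. 4) ((λu. ((λy. u) 6)) 4)) | E=∅ | K=∅]
step 1: [C=(λx. 4) | E=∅ | K=[arg]]
step 2: [C=((λu. ((λy. u) 6)) 4) | E=∅ | K=[fun]]
step 3: [C=(λu. ((λy. u) 6)) | E=∅ | K=[arg :: fun]]
step 4: [C=4 | E=∅ | K=[fun :: fun]]
step 5: [C=((λy. u) 6) | E={u↦4} | K=[fun]]
step 6: [C=(λy. u) | E={u↦4} | K=[arg :: fun]]
step 7: [C=6 | E={u↦4} | K=[fun :: fun]]
step 8: [C=u | E={y↦6, u↦4} | K=[fun]]
step 9: [C=4 | E={x↦4} | K=∅]
→ final value 4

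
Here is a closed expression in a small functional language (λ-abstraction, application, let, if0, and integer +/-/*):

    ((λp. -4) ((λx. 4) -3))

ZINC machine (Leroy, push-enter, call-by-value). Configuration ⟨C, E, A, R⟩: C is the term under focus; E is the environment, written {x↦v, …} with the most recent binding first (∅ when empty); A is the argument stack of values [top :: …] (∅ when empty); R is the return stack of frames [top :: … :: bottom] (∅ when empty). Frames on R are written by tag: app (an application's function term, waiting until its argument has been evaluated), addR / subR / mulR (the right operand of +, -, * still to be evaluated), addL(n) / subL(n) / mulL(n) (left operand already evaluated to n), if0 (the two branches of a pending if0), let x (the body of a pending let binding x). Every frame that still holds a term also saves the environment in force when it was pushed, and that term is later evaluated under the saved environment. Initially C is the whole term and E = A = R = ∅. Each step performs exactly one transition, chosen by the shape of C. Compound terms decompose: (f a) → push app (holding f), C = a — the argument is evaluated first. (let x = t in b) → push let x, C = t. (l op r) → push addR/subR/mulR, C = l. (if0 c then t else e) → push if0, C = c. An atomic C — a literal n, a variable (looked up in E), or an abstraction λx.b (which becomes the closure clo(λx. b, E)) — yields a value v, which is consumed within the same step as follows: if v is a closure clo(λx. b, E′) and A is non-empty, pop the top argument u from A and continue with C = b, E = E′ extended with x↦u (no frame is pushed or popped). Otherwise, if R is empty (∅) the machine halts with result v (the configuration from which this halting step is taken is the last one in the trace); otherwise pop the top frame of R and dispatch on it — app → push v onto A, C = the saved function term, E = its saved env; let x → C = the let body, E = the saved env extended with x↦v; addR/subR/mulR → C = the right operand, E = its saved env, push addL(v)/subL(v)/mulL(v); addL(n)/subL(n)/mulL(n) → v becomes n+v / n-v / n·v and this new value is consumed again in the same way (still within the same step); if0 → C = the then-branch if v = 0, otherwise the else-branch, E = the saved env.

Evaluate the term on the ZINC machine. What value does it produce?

step 0: <C=((λp. -4) ((λx. 4) -3)), E=∅, A=∅, R=∅>
step 1: <C=((λx. 4) -3), E=∅, A=∅, R=[app]>
step 2: <C=-3, E=∅, A=∅, R=[app :: app]>
step 3: <C=(λx. 4), E=∅, A=[-3], R=[app]>
step 4: <C=4, E={x↦-3}, A=∅, R=[app]>
step 5: <C=(λp. -4), E=∅, A=[4], R=∅>
step 6: <C=-4, E={p↦4}, A=∅, R=∅>
→ final value -4

Answer: -4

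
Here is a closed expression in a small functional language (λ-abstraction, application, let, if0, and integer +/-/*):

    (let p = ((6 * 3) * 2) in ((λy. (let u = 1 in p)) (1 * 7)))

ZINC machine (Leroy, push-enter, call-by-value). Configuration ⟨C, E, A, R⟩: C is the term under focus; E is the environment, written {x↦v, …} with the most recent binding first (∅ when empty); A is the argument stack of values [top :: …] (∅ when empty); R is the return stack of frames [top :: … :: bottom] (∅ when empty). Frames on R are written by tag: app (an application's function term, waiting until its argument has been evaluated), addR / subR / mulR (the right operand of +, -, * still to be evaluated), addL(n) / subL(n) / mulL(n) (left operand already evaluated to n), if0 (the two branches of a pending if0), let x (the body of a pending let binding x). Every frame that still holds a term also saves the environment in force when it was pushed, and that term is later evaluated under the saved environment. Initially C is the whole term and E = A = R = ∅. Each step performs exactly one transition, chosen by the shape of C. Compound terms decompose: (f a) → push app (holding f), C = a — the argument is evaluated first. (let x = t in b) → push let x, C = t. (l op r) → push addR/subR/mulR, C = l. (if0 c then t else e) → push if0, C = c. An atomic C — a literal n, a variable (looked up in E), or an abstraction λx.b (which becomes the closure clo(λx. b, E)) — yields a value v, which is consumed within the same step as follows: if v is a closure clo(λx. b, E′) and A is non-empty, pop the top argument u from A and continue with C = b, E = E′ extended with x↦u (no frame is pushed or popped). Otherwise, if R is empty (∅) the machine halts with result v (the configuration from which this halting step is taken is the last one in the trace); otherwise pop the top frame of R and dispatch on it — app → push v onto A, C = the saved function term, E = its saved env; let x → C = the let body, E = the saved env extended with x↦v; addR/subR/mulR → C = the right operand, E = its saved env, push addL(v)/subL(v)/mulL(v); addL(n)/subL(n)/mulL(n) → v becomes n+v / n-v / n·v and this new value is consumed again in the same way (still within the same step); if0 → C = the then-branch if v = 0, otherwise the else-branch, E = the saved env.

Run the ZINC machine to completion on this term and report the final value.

step 0: ⟨C=(let p = ((6 * 3) * 2) in ((λy. (let u = 1 in p)) (1 * 7))); E=∅; A=∅; R=∅⟩
step 1: ⟨C=((6 * 3) * 2); E=∅; A=∅; R=[let p]⟩
step 2: ⟨C=(6 * 3); E=∅; A=∅; R=[mulR :: let p]⟩
step 3: ⟨C=6; E=∅; A=∅; R=[mulR :: mulR :: let p]⟩
step 4: ⟨C=3; E=∅; A=∅; R=[mulL(6) :: mulR :: let p]⟩
step 5: ⟨C=2; E=∅; A=∅; R=[mulL(18) :: let p]⟩
step 6: ⟨C=((λy. (let u = 1 in p)) (1 * 7)); E={p↦36}; A=∅; R=∅⟩
step 7: ⟨C=(1 * 7); E={p↦36}; A=∅; R=[app]⟩
step 8: ⟨C=1; E={p↦36}; A=∅; R=[mulR :: app]⟩
step 9: ⟨C=7; E={p↦36}; A=∅; R=[mulL(1) :: app]⟩
step 10: ⟨C=(λy. (let u = 1 in p)); E={p↦36}; A=[7]; R=∅⟩
step 11: ⟨C=(let u = 1 in p); E={y↦7, p↦36}; A=∅; R=∅⟩
step 12: ⟨C=1; E={y↦7, p↦36}; A=∅; R=[let u]⟩
step 13: ⟨C=p; E={u↦1, y↦7, p↦36}; A=∅; R=∅⟩
→ final value 36

Answer: 36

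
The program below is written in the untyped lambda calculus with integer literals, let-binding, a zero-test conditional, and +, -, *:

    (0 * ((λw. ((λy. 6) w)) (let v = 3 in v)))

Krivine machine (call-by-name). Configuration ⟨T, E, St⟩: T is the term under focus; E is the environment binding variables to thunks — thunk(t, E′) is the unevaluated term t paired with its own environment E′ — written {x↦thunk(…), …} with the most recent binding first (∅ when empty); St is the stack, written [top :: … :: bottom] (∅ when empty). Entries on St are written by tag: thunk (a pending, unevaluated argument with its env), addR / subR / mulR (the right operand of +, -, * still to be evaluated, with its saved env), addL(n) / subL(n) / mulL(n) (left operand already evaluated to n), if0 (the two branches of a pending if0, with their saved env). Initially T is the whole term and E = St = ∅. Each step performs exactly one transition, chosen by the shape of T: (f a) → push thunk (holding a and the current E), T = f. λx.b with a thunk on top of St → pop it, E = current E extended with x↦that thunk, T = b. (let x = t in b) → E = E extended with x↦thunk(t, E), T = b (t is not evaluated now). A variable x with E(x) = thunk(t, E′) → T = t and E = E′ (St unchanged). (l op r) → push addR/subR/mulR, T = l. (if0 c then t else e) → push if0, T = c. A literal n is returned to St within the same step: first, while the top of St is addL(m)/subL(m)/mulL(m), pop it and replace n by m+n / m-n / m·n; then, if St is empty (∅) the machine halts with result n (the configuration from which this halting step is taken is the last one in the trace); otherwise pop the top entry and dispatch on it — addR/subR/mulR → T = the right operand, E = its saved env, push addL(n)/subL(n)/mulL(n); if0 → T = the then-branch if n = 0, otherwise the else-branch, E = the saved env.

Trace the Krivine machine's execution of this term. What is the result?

Answer: 0

Derivation:
step 0: <T=(0 * ((λw. ((λy. 6) w)) (let v = 3 in v))), E=∅, St=∅>
step 1: <T=0, E=∅, St=[mulR]>
step 2: <T=((λw. ((λy. 6) w)) (let v = 3 in v)), E=∅, St=[mulL(0)]>
step 3: <T=(λw. ((λy. 6) w)), E=∅, St=[thunk :: mulL(0)]>
step 4: <T=((λy. 6) w), E={w↦thunk((let v = 3 in v), ∅)}, St=[mulL(0)]>
step 5: <T=(λy. 6), E={w↦thunk((let v = 3 in v), ∅)}, St=[thunk :: mulL(0)]>
step 6: <T=6, E={y↦thunk(w, {w↦thunk((let v = 3 in v), ∅)}), w↦thunk((let v = 3 in v), ∅)}, St=[mulL(0)]>
→ final value 0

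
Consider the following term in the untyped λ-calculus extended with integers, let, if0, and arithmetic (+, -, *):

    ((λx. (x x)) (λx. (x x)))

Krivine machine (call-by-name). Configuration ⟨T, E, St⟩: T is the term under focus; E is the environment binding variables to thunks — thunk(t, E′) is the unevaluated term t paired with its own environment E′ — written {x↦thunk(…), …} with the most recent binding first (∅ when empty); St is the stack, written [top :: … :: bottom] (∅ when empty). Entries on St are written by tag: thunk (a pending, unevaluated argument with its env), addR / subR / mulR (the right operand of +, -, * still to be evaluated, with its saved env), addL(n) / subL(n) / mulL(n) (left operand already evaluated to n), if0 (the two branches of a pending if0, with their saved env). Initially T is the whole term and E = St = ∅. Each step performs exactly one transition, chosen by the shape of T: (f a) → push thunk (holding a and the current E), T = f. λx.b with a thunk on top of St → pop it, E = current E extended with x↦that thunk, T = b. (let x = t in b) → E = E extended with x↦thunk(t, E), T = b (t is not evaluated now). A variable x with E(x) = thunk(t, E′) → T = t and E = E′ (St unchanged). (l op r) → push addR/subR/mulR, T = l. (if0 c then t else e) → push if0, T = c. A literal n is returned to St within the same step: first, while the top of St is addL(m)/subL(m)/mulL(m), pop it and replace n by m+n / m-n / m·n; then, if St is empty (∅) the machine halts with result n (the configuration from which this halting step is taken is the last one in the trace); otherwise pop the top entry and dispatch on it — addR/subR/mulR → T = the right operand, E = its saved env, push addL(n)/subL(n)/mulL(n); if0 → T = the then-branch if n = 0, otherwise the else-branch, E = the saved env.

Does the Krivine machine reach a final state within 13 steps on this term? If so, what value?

Answer: DIVERGES (no final state within 13 steps)

Derivation:
0. [T=((λx. (x x)) (λx. (x x))) | E=∅ | St=∅]
1. [T=(λx. (x x)) | E=∅ | St=[thunk]]
2. [T=(x x) | E={x↦thunk((λx. (x x)), ∅)} | St=∅]
3. [T=x | E={x↦thunk((λx. (x x)), ∅)} | St=[thunk]]
4. [T=(λx. (x x)) | E=∅ | St=[thunk]]
5. [T=(x x) | E={x↦thunk(x, {x↦thunk((λx. (x x)), ∅)})} | St=∅]
6. [T=x | E={x↦thunk(x, {x↦thunk((λx. (x x)), ∅)})} | St=[thunk]]
7. [T=x | E={x↦thunk((λx. (x x)), ∅)} | St=[thunk]]
8. [T=(λx. (x x)) | E=∅ | St=[thunk]]
9. [T=(x x) | E={x↦thunk(x, {x↦thunk(x, {x↦thunk((λx. (x x)), ∅)})})} | St=∅]
10. [T=x | E={x↦thunk(x, {x↦thunk(x, {x↦thunk((λx. (x x)), ∅)})})} | St=[thunk]]
11. [T=x | E={x↦thunk(x, {x↦thunk((λx. (x x)), ∅)})} | St=[thunk]]
12. [T=x | E={x↦thunk((λx. (x x)), ∅)} | St=[thunk]]
13. [T=(λx. (x x)) | E=∅ | St=[thunk]]
→ 13 transitions taken and the configuration is still not final: no result within 13 steps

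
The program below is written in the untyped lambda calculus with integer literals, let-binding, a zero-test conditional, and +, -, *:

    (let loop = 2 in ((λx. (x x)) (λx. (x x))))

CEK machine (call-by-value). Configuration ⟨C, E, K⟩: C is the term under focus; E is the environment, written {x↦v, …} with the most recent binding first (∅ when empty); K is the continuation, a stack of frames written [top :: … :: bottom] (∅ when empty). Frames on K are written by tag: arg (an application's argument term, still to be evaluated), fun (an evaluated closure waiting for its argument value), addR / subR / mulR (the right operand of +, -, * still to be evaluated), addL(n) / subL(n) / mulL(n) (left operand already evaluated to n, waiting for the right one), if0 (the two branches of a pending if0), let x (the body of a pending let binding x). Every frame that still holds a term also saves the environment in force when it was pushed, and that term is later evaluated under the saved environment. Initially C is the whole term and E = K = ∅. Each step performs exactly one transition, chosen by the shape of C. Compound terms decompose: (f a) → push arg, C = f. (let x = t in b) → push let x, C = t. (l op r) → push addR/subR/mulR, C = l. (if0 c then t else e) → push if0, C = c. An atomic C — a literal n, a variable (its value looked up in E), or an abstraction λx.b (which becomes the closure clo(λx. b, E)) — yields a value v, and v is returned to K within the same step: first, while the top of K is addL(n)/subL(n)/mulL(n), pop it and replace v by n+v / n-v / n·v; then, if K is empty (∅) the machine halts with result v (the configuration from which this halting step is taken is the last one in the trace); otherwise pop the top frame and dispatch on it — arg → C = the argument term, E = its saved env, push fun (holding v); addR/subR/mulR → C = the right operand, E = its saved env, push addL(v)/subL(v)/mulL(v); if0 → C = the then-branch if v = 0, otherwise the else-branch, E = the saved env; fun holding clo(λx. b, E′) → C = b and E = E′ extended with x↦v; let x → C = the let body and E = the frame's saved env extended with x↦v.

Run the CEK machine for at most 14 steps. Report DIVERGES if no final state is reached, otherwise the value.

0. ⟨C=(let loop = 2 in ((λx. (x x)) (λx. (x x)))); E=∅; K=∅⟩
1. ⟨C=2; E=∅; K=[let loop]⟩
2. ⟨C=((λx. (x x)) (λx. (x x))); E={loop↦2}; K=∅⟩
3. ⟨C=(λx. (x x)); E={loop↦2}; K=[arg]⟩
4. ⟨C=(λx. (x x)); E={loop↦2}; K=[fun]⟩
5. ⟨C=(x x); E={x↦clo(λx. (x x), {loop↦2}), loop↦2}; K=∅⟩
6. ⟨C=x; E={x↦clo(λx. (x x), {loop↦2}), loop↦2}; K=[arg]⟩
7. ⟨C=x; E={x↦clo(λx. (x x), {loop↦2}), loop↦2}; K=[fun]⟩
… configuration repeats with period 3 (steps 5–7 recur indefinitely) …

Answer: DIVERGES (no final state within 14 steps)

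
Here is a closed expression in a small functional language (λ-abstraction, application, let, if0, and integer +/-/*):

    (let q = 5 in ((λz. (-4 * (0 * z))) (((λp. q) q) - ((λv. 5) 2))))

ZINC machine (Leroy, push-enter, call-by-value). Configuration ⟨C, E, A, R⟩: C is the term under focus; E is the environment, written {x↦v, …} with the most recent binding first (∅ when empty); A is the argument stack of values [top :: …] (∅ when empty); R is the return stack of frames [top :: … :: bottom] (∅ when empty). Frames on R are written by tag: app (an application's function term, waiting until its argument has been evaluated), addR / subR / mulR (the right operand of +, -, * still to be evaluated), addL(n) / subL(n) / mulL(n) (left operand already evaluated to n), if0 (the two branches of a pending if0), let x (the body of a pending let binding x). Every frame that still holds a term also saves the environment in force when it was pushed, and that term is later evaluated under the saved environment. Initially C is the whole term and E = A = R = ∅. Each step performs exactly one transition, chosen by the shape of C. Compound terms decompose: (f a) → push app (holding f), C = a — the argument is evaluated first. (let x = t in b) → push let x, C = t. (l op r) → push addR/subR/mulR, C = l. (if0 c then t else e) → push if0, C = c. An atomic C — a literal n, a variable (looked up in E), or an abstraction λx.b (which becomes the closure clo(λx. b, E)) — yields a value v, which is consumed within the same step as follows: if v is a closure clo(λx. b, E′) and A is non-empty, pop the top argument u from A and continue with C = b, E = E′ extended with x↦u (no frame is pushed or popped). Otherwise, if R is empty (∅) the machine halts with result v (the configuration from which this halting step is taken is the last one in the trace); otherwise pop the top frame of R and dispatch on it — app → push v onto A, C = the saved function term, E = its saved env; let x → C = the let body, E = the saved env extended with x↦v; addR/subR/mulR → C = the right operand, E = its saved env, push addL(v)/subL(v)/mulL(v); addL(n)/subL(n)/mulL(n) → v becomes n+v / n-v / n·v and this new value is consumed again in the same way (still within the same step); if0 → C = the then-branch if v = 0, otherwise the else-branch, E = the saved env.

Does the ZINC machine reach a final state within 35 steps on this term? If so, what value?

t=0: ⟨C=(let q = 5 in ((λz. (-4 * (0 * z))) (((λp. q) q) - ((λv. 5) 2)))); E=∅; A=∅; R=∅⟩
t=1: ⟨C=5; E=∅; A=∅; R=[let q]⟩
t=2: ⟨C=((λz. (-4 * (0 * z))) (((λp. q) q) - ((λv. 5) 2))); E={q↦5}; A=∅; R=∅⟩
t=3: ⟨C=(((λp. q) q) - ((λv. 5) 2)); E={q↦5}; A=∅; R=[app]⟩
t=4: ⟨C=((λp. q) q); E={q↦5}; A=∅; R=[subR :: app]⟩
t=5: ⟨C=q; E={q↦5}; A=∅; R=[app :: subR :: app]⟩
t=6: ⟨C=(λp. q); E={q↦5}; A=[5]; R=[subR :: app]⟩
t=7: ⟨C=q; E={p↦5, q↦5}; A=∅; R=[subR :: app]⟩
t=8: ⟨C=((λv. 5) 2); E={q↦5}; A=∅; R=[subL(5) :: app]⟩
t=9: ⟨C=2; E={q↦5}; A=∅; R=[app :: subL(5) :: app]⟩
t=10: ⟨C=(λv. 5); E={q↦5}; A=[2]; R=[subL(5) :: app]⟩
t=11: ⟨C=5; E={v↦2, q↦5}; A=∅; R=[subL(5) :: app]⟩
t=12: ⟨C=(λz. (-4 * (0 * z))); E={q↦5}; A=[0]; R=∅⟩
t=13: ⟨C=(-4 * (0 * z)); E={z↦0, q↦5}; A=∅; R=∅⟩
t=14: ⟨C=-4; E={z↦0, q↦5}; A=∅; R=[mulR]⟩
t=15: ⟨C=(0 * z); E={z↦0, q↦5}; A=∅; R=[mulL(-4)]⟩
t=16: ⟨C=0; E={z↦0, q↦5}; A=∅; R=[mulR :: mulL(-4)]⟩
t=17: ⟨C=z; E={z↦0, q↦5}; A=∅; R=[mulL(0) :: mulL(-4)]⟩
→ final value 0

Answer: 0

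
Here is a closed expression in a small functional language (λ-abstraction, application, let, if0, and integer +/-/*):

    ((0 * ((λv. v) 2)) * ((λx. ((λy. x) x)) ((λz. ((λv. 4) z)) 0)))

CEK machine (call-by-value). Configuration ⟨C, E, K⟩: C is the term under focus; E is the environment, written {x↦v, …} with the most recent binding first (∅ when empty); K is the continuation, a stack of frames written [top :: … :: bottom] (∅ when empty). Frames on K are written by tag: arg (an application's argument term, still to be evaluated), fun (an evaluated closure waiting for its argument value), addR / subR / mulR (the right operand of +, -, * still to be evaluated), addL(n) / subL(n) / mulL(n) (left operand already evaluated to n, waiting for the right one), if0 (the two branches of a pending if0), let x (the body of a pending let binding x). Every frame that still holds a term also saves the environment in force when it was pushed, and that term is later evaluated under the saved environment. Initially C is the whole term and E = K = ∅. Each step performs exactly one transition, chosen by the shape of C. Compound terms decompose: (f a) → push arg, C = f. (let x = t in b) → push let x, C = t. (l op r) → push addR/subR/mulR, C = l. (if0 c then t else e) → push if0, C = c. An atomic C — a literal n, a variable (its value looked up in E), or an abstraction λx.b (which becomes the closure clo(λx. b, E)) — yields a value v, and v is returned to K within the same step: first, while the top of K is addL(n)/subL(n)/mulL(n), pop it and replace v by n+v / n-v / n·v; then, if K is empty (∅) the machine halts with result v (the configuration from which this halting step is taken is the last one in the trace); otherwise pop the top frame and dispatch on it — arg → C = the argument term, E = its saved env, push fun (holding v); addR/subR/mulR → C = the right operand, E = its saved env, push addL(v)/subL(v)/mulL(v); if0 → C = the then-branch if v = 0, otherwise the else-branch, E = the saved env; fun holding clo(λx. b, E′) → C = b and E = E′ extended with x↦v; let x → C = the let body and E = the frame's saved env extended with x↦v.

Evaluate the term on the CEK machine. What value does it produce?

Answer: 0

Derivation:
t=0: ⟨C=((0 * ((λv. v) 2)) * ((λx. ((λy. x) x)) ((λz. ((λv. 4) z)) 0))); E=∅; K=∅⟩
t=1: ⟨C=(0 * ((λv. v) 2)); E=∅; K=[mulR]⟩
t=2: ⟨C=0; E=∅; K=[mulR :: mulR]⟩
t=3: ⟨C=((λv. v) 2); E=∅; K=[mulL(0) :: mulR]⟩
t=4: ⟨C=(λv. v); E=∅; K=[arg :: mulL(0) :: mulR]⟩
t=5: ⟨C=2; E=∅; K=[fun :: mulL(0) :: mulR]⟩
t=6: ⟨C=v; E={v↦2}; K=[mulL(0) :: mulR]⟩
t=7: ⟨C=((λx. ((λy. x) x)) ((λz. ((λv. 4) z)) 0)); E=∅; K=[mulL(0)]⟩
t=8: ⟨C=(λx. ((λy. x) x)); E=∅; K=[arg :: mulL(0)]⟩
t=9: ⟨C=((λz. ((λv. 4) z)) 0); E=∅; K=[fun :: mulL(0)]⟩
t=10: ⟨C=(λz. ((λv. 4) z)); E=∅; K=[arg :: fun :: mulL(0)]⟩
t=11: ⟨C=0; E=∅; K=[fun :: fun :: mulL(0)]⟩
t=12: ⟨C=((λv. 4) z); E={z↦0}; K=[fun :: mulL(0)]⟩
t=13: ⟨C=(λv. 4); E={z↦0}; K=[arg :: fun :: mulL(0)]⟩
t=14: ⟨C=z; E={z↦0}; K=[fun :: fun :: mulL(0)]⟩
t=15: ⟨C=4; E={v↦0, z↦0}; K=[fun :: mulL(0)]⟩
t=16: ⟨C=((λy. x) x); E={x↦4}; K=[mulL(0)]⟩
t=17: ⟨C=(λy. x); E={x↦4}; K=[arg :: mulL(0)]⟩
t=18: ⟨C=x; E={x↦4}; K=[fun :: mulL(0)]⟩
t=19: ⟨C=x; E={y↦4, x↦4}; K=[mulL(0)]⟩
→ final value 0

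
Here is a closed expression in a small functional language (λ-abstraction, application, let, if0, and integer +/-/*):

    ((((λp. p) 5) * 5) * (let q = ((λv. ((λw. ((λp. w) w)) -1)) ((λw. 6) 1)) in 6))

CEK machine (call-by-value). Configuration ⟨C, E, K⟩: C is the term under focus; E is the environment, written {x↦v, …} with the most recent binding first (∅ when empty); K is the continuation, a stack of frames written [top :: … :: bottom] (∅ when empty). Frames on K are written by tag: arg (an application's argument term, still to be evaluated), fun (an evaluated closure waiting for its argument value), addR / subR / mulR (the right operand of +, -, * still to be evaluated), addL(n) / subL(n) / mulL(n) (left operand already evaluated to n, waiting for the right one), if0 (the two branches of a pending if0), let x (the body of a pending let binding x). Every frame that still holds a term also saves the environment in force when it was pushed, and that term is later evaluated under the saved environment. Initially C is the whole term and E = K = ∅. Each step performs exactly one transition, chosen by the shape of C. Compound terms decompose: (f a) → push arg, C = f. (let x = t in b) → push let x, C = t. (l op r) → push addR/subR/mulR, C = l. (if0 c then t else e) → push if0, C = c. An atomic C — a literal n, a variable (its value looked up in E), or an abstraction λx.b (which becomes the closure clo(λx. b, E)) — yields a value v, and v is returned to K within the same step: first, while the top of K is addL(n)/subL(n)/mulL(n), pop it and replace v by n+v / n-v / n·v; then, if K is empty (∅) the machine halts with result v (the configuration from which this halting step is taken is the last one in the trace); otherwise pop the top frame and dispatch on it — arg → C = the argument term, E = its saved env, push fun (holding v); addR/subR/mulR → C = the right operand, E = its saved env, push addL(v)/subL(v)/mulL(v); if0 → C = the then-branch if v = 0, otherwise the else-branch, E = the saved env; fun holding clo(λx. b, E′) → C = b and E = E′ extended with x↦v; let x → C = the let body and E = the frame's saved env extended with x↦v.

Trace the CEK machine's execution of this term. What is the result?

Answer: 150

Execution trace:
0. [C=((((λp. p) 5) * 5) * (let q = ((λv. ((λw. ((λp. w) w)) -1)) ((λw. 6) 1)) in 6)) | E=∅ | K=∅]
1. [C=(((λp. p) 5) * 5) | E=∅ | K=[mulR]]
2. [C=((λp. p) 5) | E=∅ | K=[mulR :: mulR]]
3. [C=(λp. p) | E=∅ | K=[arg :: mulR :: mulR]]
4. [C=5 | E=∅ | K=[fun :: mulR :: mulR]]
5. [C=p | E={p↦5} | K=[mulR :: mulR]]
6. [C=5 | E=∅ | K=[mulL(5) :: mulR]]
7. [C=(let q = ((λv. ((λw. ((λp. w) w)) -1)) ((λw. 6) 1)) in 6) | E=∅ | K=[mulL(25)]]
8. [C=((λv. ((λw. ((λp. w) w)) -1)) ((λw. 6) 1)) | E=∅ | K=[let q :: mulL(25)]]
9. [C=(λv. ((λw. ((λp. w) w)) -1)) | E=∅ | K=[arg :: let q :: mulL(25)]]
10. [C=((λw. 6) 1) | E=∅ | K=[fun :: let q :: mulL(25)]]
11. [C=(λw. 6) | E=∅ | K=[arg :: fun :: let q :: mulL(25)]]
12. [C=1 | E=∅ | K=[fun :: fun :: let q :: mulL(25)]]
13. [C=6 | E={w↦1} | K=[fun :: let q :: mulL(25)]]
14. [C=((λw. ((λp. w) w)) -1) | E={v↦6} | K=[let q :: mulL(25)]]
15. [C=(λw. ((λp. w) w)) | E={v↦6} | K=[arg :: let q :: mulL(25)]]
16. [C=-1 | E={v↦6} | K=[fun :: let q :: mulL(25)]]
17. [C=((λp. w) w) | E={w↦-1, v↦6} | K=[let q :: mulL(25)]]
18. [C=(λp. w) | E={w↦-1, v↦6} | K=[arg :: let q :: mulL(25)]]
19. [C=w | E={w↦-1, v↦6} | K=[fun :: let q :: mulL(25)]]
20. [C=w | E={p↦-1, w↦-1, v↦6} | K=[let q :: mulL(25)]]
21. [C=6 | E={q↦-1} | K=[mulL(25)]]
→ final value 150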